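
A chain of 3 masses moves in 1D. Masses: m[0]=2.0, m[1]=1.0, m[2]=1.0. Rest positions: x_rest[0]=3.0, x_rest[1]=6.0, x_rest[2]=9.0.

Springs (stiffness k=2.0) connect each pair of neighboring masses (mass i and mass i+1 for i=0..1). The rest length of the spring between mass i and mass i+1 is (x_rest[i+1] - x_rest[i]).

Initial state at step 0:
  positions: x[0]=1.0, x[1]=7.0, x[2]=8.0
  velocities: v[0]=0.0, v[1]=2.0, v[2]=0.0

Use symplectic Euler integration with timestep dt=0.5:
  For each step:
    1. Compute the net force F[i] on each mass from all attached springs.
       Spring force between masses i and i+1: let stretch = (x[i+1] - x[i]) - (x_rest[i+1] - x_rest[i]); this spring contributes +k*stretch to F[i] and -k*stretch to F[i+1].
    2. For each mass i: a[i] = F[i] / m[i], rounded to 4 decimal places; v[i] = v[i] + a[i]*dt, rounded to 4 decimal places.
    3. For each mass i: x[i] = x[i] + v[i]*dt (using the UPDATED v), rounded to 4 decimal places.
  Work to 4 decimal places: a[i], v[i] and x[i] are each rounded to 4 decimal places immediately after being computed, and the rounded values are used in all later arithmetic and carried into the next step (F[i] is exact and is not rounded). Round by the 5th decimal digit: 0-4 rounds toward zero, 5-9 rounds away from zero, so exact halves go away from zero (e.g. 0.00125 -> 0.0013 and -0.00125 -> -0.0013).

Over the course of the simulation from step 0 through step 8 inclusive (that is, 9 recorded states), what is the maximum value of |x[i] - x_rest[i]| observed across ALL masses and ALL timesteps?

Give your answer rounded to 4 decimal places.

Step 0: x=[1.0000 7.0000 8.0000] v=[0.0000 2.0000 0.0000]
Step 1: x=[1.7500 5.5000 9.0000] v=[1.5000 -3.0000 2.0000]
Step 2: x=[2.6875 3.8750 9.7500] v=[1.8750 -3.2500 1.5000]
Step 3: x=[3.1719 4.5938 9.0625] v=[0.9688 1.4375 -1.3750]
Step 4: x=[3.2618 6.8360 7.6407] v=[0.1798 4.4843 -2.8437]
Step 5: x=[3.4953 7.6934 7.3165] v=[0.4669 1.7148 -0.6484]
Step 6: x=[4.0283 6.2633 8.6808] v=[1.0660 -2.8602 2.7285]
Step 7: x=[4.3701 4.9245 10.3363] v=[0.6835 -2.6777 3.3110]
Step 8: x=[4.1005 6.0144 10.7859] v=[-0.5393 2.1797 0.8992]
Max displacement = 2.1250

Answer: 2.1250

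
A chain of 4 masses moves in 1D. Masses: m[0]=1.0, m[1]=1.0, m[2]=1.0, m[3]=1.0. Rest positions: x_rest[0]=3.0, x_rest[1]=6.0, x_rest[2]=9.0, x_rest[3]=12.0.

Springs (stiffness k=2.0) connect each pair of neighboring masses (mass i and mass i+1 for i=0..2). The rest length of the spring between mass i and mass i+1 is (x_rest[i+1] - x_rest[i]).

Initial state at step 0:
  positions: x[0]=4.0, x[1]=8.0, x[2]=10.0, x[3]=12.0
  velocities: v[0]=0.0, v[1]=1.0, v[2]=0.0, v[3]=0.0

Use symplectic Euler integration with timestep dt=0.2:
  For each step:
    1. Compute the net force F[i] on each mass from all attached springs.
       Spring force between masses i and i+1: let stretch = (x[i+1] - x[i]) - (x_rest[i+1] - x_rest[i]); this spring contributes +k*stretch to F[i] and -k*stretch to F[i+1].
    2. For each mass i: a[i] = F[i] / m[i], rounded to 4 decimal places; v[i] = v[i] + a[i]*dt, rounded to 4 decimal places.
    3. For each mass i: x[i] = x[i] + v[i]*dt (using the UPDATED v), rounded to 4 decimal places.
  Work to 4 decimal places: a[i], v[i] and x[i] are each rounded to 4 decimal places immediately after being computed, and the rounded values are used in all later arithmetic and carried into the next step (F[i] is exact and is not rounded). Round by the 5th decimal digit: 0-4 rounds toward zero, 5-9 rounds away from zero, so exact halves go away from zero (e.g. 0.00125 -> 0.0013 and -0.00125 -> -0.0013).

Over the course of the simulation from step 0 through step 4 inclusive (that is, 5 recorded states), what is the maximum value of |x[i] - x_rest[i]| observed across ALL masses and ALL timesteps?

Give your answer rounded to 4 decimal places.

Answer: 2.0400

Derivation:
Step 0: x=[4.0000 8.0000 10.0000 12.0000] v=[0.0000 1.0000 0.0000 0.0000]
Step 1: x=[4.0800 8.0400 10.0000 12.0800] v=[0.4000 0.2000 0.0000 0.4000]
Step 2: x=[4.2368 7.9200 10.0096 12.2336] v=[0.7840 -0.6000 0.0480 0.7680]
Step 3: x=[4.4483 7.6725 10.0300 12.4493] v=[1.0573 -1.2374 0.1018 1.0784]
Step 4: x=[4.6777 7.3557 10.0553 12.7114] v=[1.1470 -1.5841 0.1265 1.3107]
Max displacement = 2.0400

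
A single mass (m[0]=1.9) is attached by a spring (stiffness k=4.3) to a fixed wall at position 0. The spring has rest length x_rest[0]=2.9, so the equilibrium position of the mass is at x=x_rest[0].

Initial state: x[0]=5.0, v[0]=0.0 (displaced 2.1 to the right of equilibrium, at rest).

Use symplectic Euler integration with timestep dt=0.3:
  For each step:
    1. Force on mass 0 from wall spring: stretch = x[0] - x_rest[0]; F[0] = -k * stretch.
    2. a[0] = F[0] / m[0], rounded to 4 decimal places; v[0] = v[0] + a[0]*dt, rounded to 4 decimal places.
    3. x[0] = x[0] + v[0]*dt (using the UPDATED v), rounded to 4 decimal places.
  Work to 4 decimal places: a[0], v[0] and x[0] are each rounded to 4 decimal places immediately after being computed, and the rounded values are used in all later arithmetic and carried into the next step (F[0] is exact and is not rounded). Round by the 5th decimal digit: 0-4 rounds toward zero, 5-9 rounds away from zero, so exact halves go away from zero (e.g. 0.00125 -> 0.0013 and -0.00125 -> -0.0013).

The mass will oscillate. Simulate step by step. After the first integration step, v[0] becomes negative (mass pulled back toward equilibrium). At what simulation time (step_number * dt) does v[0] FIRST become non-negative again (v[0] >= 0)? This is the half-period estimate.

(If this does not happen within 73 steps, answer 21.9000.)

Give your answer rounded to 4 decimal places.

Answer: 2.1000

Derivation:
Step 0: x=[5.0000] v=[0.0000]
Step 1: x=[4.5723] v=[-1.4258]
Step 2: x=[3.8039] v=[-2.5612]
Step 3: x=[2.8514] v=[-3.1749]
Step 4: x=[1.9088] v=[-3.1419]
Step 5: x=[1.1681] v=[-2.4689]
Step 6: x=[0.7802] v=[-1.2930]
Step 7: x=[0.8241] v=[0.1462]
First v>=0 after going negative at step 7, time=2.1000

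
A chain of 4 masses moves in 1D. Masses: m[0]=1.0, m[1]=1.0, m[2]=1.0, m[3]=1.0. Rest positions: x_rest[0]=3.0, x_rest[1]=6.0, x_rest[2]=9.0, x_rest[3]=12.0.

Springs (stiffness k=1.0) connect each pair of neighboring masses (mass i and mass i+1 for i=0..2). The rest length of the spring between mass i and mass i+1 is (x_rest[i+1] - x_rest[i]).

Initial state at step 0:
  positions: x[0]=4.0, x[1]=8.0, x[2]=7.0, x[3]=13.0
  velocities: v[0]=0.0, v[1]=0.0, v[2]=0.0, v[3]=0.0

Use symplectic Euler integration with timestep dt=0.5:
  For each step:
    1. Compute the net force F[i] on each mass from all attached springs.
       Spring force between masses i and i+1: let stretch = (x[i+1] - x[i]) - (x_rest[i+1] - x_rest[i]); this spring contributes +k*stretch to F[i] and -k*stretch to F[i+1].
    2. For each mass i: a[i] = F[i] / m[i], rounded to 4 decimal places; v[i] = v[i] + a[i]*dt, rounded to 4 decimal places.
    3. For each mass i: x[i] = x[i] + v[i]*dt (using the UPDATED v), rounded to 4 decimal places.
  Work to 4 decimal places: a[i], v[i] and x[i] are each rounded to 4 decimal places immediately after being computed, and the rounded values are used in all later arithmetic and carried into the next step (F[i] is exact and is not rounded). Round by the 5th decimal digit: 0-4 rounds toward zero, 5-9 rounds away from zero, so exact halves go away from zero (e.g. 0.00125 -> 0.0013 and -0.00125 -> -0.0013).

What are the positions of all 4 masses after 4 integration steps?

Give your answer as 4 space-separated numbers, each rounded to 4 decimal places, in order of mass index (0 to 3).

Step 0: x=[4.0000 8.0000 7.0000 13.0000] v=[0.0000 0.0000 0.0000 0.0000]
Step 1: x=[4.2500 6.7500 8.7500 12.2500] v=[0.5000 -2.5000 3.5000 -1.5000]
Step 2: x=[4.3750 5.3750 10.8750 11.3750] v=[0.2500 -2.7500 4.2500 -1.7500]
Step 3: x=[4.0000 5.1250 11.7500 11.1250] v=[-0.7500 -0.5000 1.7500 -0.5000]
Step 4: x=[3.1563 6.2500 10.8125 11.7813] v=[-1.6875 2.2500 -1.8750 1.3125]

Answer: 3.1563 6.2500 10.8125 11.7813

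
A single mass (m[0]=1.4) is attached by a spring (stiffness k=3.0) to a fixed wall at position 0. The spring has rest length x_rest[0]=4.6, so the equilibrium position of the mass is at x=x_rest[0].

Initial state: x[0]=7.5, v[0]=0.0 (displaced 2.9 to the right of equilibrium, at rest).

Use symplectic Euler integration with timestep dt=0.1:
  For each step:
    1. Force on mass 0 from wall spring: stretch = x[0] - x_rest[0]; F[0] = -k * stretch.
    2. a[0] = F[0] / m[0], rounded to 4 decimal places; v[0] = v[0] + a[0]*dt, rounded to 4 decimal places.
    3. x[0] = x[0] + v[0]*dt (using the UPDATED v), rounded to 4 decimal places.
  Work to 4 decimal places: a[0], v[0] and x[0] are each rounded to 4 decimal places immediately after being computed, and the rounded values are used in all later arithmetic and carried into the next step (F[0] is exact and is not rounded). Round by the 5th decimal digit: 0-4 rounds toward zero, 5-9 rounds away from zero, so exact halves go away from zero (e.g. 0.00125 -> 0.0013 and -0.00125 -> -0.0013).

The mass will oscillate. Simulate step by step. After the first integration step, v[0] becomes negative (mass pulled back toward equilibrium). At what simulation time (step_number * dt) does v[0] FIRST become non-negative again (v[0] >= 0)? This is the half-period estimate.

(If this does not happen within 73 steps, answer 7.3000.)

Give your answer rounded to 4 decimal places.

Answer: 2.2000

Derivation:
Step 0: x=[7.5000] v=[0.0000]
Step 1: x=[7.4379] v=[-0.6214]
Step 2: x=[7.3150] v=[-1.2295]
Step 3: x=[7.1339] v=[-1.8113]
Step 4: x=[6.8985] v=[-2.3543]
Step 5: x=[6.6138] v=[-2.8468]
Step 6: x=[6.2860] v=[-3.2783]
Step 7: x=[5.9220] v=[-3.6396]
Step 8: x=[5.5297] v=[-3.9229]
Step 9: x=[5.1175] v=[-4.1221]
Step 10: x=[4.6942] v=[-4.2330]
Step 11: x=[4.2689] v=[-4.2532]
Step 12: x=[3.8507] v=[-4.1823]
Step 13: x=[3.4485] v=[-4.0217]
Step 14: x=[3.0710] v=[-3.7750]
Step 15: x=[2.7263] v=[-3.4474]
Step 16: x=[2.4217] v=[-3.0459]
Step 17: x=[2.1638] v=[-2.5791]
Step 18: x=[1.9581] v=[-2.0571]
Step 19: x=[1.8090] v=[-1.4910]
Step 20: x=[1.7197] v=[-0.8929]
Step 21: x=[1.6921] v=[-0.2757]
Step 22: x=[1.7268] v=[0.3474]
First v>=0 after going negative at step 22, time=2.2000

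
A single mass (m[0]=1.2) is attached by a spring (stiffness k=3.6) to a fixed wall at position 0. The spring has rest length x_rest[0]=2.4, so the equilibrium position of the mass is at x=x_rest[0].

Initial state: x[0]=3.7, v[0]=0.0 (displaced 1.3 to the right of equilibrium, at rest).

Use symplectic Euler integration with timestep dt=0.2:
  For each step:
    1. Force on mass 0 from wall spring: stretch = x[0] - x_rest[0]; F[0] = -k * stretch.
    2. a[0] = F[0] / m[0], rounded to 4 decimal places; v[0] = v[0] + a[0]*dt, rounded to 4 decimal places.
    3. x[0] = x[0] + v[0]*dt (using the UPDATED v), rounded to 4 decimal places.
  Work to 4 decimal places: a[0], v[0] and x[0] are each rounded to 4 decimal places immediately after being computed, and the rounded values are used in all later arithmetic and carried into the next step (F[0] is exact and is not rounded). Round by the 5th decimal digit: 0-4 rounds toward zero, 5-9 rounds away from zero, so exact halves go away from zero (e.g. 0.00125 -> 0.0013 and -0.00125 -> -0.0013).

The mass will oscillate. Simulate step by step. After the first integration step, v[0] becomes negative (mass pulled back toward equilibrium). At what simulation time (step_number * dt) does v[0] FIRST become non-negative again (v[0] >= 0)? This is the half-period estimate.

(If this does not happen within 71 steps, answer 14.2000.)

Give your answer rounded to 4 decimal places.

Step 0: x=[3.7000] v=[0.0000]
Step 1: x=[3.5440] v=[-0.7800]
Step 2: x=[3.2507] v=[-1.4664]
Step 3: x=[2.8553] v=[-1.9768]
Step 4: x=[2.4053] v=[-2.2500]
Step 5: x=[1.9547] v=[-2.2532]
Step 6: x=[1.5575] v=[-1.9860]
Step 7: x=[1.2614] v=[-1.4805]
Step 8: x=[1.1019] v=[-0.7973]
Step 9: x=[1.0982] v=[-0.0184]
Step 10: x=[1.2507] v=[0.7627]
First v>=0 after going negative at step 10, time=2.0000

Answer: 2.0000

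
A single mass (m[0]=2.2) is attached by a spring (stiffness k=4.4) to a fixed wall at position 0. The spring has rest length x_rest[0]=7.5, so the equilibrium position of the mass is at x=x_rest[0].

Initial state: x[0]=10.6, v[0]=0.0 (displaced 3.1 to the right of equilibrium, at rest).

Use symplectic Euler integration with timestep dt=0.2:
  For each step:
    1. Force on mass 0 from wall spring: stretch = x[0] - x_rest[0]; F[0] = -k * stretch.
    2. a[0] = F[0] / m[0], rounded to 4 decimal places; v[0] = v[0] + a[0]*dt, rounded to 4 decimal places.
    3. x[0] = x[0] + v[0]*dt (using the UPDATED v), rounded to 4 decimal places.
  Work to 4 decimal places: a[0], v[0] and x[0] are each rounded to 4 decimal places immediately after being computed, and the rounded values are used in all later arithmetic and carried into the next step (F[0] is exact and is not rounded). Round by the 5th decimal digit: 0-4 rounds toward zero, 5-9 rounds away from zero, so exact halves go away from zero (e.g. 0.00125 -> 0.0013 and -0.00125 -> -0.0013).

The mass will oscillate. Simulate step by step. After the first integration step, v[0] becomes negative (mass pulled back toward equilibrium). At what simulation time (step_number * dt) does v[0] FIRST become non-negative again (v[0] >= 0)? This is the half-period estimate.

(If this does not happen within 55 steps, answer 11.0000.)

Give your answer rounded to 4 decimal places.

Step 0: x=[10.6000] v=[0.0000]
Step 1: x=[10.3520] v=[-1.2400]
Step 2: x=[9.8758] v=[-2.3808]
Step 3: x=[9.2096] v=[-3.3311]
Step 4: x=[8.4066] v=[-4.0149]
Step 5: x=[7.5311] v=[-4.3775]
Step 6: x=[6.6531] v=[-4.3899]
Step 7: x=[5.8429] v=[-4.0511]
Step 8: x=[5.1652] v=[-3.3883]
Step 9: x=[4.6743] v=[-2.4544]
Step 10: x=[4.4095] v=[-1.3241]
Step 11: x=[4.3919] v=[-0.0879]
Step 12: x=[4.6230] v=[1.1553]
First v>=0 after going negative at step 12, time=2.4000

Answer: 2.4000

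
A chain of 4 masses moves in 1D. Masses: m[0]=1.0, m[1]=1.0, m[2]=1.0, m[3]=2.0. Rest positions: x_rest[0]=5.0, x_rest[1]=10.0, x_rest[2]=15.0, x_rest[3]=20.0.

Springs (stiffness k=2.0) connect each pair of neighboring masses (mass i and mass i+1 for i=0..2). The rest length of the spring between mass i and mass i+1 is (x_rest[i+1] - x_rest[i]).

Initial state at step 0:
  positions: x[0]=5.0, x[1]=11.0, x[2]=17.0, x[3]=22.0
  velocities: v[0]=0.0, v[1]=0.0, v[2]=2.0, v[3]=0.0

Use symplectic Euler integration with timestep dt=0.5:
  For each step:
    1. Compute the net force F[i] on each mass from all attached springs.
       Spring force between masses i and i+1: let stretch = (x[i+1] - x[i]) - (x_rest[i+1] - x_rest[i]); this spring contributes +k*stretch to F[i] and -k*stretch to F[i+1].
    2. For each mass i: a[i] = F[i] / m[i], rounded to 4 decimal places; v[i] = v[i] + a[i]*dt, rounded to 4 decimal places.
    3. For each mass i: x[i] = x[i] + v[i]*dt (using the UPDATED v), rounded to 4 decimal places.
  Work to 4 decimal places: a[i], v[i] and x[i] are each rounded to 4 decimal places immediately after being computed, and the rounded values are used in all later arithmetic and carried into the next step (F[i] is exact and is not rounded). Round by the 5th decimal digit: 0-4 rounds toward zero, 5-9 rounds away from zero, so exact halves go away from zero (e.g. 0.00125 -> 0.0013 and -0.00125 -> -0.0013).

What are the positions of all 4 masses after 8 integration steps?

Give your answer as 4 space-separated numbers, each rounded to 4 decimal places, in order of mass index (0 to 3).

Step 0: x=[5.0000 11.0000 17.0000 22.0000] v=[0.0000 0.0000 2.0000 0.0000]
Step 1: x=[5.5000 11.0000 17.5000 22.0000] v=[1.0000 0.0000 1.0000 0.0000]
Step 2: x=[6.2500 11.5000 17.0000 22.1250] v=[1.5000 1.0000 -1.0000 0.2500]
Step 3: x=[7.1250 12.1250 16.3125 22.2188] v=[1.7500 1.2500 -1.3750 0.1875]
Step 4: x=[8.0000 12.3438 16.4844 22.0860] v=[1.7500 0.4375 0.3438 -0.2657]
Step 5: x=[8.5469 12.4610 17.3868 21.8028] v=[1.0938 0.2343 1.8048 -0.5665]
Step 6: x=[8.5509 13.0840 18.0343 21.6656] v=[0.0079 1.2460 1.2950 -0.2745]
Step 7: x=[8.3214 13.9156 18.0223 21.8706] v=[-0.4590 1.6632 -0.0240 0.4099]
Step 8: x=[8.3890 14.0035 17.8811 22.3635] v=[0.1352 0.1757 -0.2824 0.9858]

Answer: 8.3890 14.0035 17.8811 22.3635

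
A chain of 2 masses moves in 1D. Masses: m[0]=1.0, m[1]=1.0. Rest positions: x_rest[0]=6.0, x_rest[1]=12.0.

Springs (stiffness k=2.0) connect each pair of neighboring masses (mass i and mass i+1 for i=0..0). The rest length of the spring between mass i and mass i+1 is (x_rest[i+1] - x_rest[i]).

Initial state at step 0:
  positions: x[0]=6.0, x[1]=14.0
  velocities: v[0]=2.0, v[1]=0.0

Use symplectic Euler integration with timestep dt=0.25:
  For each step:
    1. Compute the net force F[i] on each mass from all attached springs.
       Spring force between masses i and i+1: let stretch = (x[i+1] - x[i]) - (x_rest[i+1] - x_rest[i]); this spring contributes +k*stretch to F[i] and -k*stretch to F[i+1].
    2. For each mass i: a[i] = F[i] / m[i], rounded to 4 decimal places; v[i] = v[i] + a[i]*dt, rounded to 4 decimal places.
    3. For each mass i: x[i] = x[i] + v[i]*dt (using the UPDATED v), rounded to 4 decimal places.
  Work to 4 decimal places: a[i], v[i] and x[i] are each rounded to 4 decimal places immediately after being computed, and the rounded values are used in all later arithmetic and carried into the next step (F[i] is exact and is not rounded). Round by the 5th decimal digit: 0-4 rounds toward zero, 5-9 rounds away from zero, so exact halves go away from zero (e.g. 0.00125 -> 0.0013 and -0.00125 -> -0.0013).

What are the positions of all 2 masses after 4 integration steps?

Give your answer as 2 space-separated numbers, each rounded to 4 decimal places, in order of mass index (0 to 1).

Answer: 9.1329 12.8672

Derivation:
Step 0: x=[6.0000 14.0000] v=[2.0000 0.0000]
Step 1: x=[6.7500 13.7500] v=[3.0000 -1.0000]
Step 2: x=[7.6250 13.3750] v=[3.5000 -1.5000]
Step 3: x=[8.4688 13.0313] v=[3.3750 -1.3750]
Step 4: x=[9.1329 12.8672] v=[2.6563 -0.6563]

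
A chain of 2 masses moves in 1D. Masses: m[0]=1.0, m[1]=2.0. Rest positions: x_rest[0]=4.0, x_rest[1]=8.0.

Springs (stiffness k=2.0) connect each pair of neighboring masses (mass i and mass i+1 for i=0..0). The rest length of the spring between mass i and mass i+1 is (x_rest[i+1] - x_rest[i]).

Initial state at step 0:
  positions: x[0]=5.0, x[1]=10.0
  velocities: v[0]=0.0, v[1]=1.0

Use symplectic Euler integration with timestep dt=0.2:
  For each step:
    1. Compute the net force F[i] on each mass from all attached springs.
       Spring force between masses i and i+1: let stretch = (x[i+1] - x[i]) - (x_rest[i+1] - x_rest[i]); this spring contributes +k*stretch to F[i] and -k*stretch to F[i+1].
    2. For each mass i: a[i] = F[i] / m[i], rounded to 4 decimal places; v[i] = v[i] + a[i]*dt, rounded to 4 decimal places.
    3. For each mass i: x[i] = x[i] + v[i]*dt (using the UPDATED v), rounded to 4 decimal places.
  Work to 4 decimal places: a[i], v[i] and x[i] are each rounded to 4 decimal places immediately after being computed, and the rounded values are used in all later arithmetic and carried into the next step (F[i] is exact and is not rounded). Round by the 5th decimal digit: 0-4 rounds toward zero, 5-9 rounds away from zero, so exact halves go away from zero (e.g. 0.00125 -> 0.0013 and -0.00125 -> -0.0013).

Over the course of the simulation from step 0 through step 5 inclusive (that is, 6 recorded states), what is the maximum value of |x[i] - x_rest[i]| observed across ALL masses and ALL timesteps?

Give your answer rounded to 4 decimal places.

Step 0: x=[5.0000 10.0000] v=[0.0000 1.0000]
Step 1: x=[5.0800 10.1600] v=[0.4000 0.8000]
Step 2: x=[5.2464 10.2768] v=[0.8320 0.5840]
Step 3: x=[5.4952 10.3524] v=[1.2442 0.3779]
Step 4: x=[5.8126 10.3937] v=[1.5871 0.2065]
Step 5: x=[6.1765 10.4118] v=[1.8195 0.0903]
Max displacement = 2.4118

Answer: 2.4118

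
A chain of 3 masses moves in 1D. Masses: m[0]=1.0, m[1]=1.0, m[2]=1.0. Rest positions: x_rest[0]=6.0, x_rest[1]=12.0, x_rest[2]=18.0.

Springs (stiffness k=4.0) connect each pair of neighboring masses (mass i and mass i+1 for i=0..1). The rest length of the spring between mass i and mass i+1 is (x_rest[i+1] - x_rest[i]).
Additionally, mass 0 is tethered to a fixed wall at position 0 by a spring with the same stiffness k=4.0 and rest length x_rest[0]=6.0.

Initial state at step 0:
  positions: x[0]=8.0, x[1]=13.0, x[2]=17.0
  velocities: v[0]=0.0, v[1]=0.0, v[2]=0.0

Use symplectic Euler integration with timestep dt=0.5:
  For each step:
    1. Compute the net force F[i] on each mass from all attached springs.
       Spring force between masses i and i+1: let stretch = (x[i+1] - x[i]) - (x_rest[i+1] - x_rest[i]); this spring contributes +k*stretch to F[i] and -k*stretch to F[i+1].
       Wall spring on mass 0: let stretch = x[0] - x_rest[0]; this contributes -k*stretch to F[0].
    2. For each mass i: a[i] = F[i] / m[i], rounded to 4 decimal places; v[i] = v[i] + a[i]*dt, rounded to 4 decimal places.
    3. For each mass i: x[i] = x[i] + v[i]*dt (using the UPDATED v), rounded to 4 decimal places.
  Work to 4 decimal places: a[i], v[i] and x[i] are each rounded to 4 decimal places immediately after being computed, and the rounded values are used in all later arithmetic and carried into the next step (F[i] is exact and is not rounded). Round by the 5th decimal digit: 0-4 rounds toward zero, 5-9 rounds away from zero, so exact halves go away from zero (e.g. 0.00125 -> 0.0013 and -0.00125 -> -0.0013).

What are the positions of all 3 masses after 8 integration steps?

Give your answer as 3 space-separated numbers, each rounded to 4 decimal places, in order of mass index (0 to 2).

Step 0: x=[8.0000 13.0000 17.0000] v=[0.0000 0.0000 0.0000]
Step 1: x=[5.0000 12.0000 19.0000] v=[-6.0000 -2.0000 4.0000]
Step 2: x=[4.0000 11.0000 20.0000] v=[-2.0000 -2.0000 2.0000]
Step 3: x=[6.0000 12.0000 18.0000] v=[4.0000 2.0000 -4.0000]
Step 4: x=[8.0000 13.0000 16.0000] v=[4.0000 2.0000 -4.0000]
Step 5: x=[7.0000 12.0000 17.0000] v=[-2.0000 -2.0000 2.0000]
Step 6: x=[4.0000 11.0000 19.0000] v=[-6.0000 -2.0000 4.0000]
Step 7: x=[4.0000 11.0000 19.0000] v=[0.0000 0.0000 0.0000]
Step 8: x=[7.0000 12.0000 17.0000] v=[6.0000 2.0000 -4.0000]

Answer: 7.0000 12.0000 17.0000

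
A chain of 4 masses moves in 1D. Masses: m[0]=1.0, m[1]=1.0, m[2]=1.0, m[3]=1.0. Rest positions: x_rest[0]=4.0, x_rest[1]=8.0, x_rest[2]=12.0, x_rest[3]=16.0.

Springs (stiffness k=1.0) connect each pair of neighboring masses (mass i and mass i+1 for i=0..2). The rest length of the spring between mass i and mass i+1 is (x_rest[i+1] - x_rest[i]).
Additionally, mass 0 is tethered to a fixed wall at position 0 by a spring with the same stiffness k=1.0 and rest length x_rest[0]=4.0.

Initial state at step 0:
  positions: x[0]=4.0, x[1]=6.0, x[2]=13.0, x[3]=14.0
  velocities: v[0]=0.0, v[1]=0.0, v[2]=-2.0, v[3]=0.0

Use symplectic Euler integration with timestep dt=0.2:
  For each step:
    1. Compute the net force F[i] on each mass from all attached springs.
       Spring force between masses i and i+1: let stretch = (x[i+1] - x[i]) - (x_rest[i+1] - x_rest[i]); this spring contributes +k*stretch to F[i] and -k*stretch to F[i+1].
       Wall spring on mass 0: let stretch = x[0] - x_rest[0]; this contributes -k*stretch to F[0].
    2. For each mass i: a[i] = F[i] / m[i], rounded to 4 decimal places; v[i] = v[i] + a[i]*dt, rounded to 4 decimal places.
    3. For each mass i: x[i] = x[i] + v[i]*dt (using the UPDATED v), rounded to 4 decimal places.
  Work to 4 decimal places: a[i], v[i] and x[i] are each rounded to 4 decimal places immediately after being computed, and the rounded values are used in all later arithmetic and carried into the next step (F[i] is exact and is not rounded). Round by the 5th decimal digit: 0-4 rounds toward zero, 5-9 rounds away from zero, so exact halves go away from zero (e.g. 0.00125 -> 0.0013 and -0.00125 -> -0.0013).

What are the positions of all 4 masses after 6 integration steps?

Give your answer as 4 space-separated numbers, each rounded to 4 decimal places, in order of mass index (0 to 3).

Step 0: x=[4.0000 6.0000 13.0000 14.0000] v=[0.0000 0.0000 -2.0000 0.0000]
Step 1: x=[3.9200 6.2000 12.3600 14.1200] v=[-0.4000 1.0000 -3.2000 0.6000]
Step 2: x=[3.7744 6.5552 11.5440 14.3296] v=[-0.7280 1.7760 -4.0800 1.0480]
Step 3: x=[3.5891 6.9987 10.6399 14.5878] v=[-0.9267 2.2176 -4.5206 1.2909]
Step 4: x=[3.3966 7.4515 9.7480 14.8481] v=[-0.9626 2.2639 -4.4593 1.3013]
Step 5: x=[3.2304 7.8339 8.9683 15.0644] v=[-0.8309 1.9122 -3.8986 1.0813]
Step 6: x=[3.1191 8.0776 8.3870 15.1968] v=[-0.5563 1.2184 -2.9063 0.6621]

Answer: 3.1191 8.0776 8.3870 15.1968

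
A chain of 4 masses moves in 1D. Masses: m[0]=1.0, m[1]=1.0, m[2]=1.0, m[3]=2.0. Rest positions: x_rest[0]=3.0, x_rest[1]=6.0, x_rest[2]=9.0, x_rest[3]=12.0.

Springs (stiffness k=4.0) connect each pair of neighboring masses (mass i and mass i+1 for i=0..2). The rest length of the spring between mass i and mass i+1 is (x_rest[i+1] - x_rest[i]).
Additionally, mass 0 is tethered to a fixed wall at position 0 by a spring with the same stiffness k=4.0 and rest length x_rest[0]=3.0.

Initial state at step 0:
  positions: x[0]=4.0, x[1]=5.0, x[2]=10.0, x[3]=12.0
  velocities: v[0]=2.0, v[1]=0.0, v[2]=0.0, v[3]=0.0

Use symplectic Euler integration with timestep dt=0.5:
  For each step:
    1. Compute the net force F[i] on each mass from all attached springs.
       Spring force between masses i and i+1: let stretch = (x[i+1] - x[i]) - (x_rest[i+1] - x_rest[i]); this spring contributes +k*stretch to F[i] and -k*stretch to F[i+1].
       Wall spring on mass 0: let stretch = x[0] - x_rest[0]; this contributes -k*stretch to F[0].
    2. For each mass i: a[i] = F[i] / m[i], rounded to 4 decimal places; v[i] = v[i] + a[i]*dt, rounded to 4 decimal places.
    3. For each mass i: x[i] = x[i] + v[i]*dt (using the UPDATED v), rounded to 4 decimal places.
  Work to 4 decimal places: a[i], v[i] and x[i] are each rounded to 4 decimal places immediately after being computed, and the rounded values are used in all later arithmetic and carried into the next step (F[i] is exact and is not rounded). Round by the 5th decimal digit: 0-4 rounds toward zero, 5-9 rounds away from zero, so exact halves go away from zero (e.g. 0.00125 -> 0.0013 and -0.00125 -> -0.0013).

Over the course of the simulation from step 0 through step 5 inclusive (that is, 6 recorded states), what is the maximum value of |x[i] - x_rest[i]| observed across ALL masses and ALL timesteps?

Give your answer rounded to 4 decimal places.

Answer: 3.0000

Derivation:
Step 0: x=[4.0000 5.0000 10.0000 12.0000] v=[2.0000 0.0000 0.0000 0.0000]
Step 1: x=[2.0000 9.0000 7.0000 12.5000] v=[-4.0000 8.0000 -6.0000 1.0000]
Step 2: x=[5.0000 4.0000 11.5000 11.7500] v=[6.0000 -10.0000 9.0000 -1.5000]
Step 3: x=[2.0000 7.5000 8.7500 12.3750] v=[-6.0000 7.0000 -5.5000 1.2500]
Step 4: x=[2.5000 6.7500 8.3750 12.6875] v=[1.0000 -1.5000 -0.7500 0.6250]
Step 5: x=[4.7500 3.3750 10.6875 12.3438] v=[4.5000 -6.7500 4.6250 -0.6875]
Max displacement = 3.0000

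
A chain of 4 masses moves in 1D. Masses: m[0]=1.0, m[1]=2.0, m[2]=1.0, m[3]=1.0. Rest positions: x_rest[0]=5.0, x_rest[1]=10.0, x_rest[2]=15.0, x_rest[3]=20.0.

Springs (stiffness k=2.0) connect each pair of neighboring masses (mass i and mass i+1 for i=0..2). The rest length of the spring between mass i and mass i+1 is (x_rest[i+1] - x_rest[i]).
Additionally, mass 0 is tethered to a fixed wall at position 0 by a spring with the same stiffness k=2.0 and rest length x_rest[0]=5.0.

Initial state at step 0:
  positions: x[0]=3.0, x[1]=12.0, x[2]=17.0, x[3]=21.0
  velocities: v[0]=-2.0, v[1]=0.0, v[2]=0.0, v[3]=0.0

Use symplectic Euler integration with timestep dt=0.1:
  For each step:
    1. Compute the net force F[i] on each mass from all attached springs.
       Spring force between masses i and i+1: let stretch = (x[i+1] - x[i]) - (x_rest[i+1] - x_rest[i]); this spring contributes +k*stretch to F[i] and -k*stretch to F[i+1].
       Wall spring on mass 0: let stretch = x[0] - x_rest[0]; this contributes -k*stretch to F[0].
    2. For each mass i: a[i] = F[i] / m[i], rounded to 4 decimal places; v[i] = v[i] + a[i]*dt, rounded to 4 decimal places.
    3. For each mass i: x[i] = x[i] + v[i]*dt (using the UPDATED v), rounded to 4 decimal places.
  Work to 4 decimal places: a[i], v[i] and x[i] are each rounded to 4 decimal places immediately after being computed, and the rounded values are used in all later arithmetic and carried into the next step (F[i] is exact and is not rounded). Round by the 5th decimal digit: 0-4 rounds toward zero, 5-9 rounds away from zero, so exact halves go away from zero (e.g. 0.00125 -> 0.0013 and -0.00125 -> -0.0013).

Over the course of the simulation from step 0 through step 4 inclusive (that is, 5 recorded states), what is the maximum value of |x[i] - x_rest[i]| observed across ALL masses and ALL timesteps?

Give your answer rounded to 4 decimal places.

Step 0: x=[3.0000 12.0000 17.0000 21.0000] v=[-2.0000 0.0000 0.0000 0.0000]
Step 1: x=[2.9200 11.9600 16.9800 21.0200] v=[-0.8000 -0.4000 -0.2000 0.2000]
Step 2: x=[2.9624 11.8798 16.9404 21.0592] v=[0.4240 -0.8020 -0.3960 0.3920]
Step 3: x=[3.1239 11.7610 16.8820 21.1160] v=[1.6150 -1.1877 -0.5844 0.5682]
Step 4: x=[3.3957 11.6071 16.8058 21.1881] v=[2.7176 -1.5393 -0.7618 0.7214]
Max displacement = 2.0800

Answer: 2.0800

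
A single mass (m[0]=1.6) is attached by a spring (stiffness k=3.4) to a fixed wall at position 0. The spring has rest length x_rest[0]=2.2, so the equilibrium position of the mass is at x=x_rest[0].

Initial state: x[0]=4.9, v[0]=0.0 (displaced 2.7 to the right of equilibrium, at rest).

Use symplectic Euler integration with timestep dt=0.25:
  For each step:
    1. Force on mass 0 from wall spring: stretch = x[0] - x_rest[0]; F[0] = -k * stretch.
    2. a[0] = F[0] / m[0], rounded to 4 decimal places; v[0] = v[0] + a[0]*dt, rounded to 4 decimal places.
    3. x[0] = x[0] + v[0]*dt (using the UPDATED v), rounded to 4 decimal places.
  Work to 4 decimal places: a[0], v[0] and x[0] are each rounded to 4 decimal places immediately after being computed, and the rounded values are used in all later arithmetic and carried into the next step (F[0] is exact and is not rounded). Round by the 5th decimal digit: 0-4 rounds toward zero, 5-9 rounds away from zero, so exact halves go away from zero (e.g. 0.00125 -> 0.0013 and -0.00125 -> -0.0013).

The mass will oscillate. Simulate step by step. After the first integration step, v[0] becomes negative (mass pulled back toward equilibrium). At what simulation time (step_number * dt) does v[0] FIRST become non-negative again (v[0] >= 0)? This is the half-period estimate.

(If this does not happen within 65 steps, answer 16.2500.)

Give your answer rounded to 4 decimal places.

Step 0: x=[4.9000] v=[0.0000]
Step 1: x=[4.5414] v=[-1.4344]
Step 2: x=[3.8718] v=[-2.6783]
Step 3: x=[2.9802] v=[-3.5665]
Step 4: x=[1.9850] v=[-3.9810]
Step 5: x=[1.0183] v=[-3.8668]
Step 6: x=[0.2086] v=[-3.2390]
Step 7: x=[-0.3367] v=[-2.1811]
Step 8: x=[-0.5451] v=[-0.8335]
Step 9: x=[-0.3889] v=[0.6248]
First v>=0 after going negative at step 9, time=2.2500

Answer: 2.2500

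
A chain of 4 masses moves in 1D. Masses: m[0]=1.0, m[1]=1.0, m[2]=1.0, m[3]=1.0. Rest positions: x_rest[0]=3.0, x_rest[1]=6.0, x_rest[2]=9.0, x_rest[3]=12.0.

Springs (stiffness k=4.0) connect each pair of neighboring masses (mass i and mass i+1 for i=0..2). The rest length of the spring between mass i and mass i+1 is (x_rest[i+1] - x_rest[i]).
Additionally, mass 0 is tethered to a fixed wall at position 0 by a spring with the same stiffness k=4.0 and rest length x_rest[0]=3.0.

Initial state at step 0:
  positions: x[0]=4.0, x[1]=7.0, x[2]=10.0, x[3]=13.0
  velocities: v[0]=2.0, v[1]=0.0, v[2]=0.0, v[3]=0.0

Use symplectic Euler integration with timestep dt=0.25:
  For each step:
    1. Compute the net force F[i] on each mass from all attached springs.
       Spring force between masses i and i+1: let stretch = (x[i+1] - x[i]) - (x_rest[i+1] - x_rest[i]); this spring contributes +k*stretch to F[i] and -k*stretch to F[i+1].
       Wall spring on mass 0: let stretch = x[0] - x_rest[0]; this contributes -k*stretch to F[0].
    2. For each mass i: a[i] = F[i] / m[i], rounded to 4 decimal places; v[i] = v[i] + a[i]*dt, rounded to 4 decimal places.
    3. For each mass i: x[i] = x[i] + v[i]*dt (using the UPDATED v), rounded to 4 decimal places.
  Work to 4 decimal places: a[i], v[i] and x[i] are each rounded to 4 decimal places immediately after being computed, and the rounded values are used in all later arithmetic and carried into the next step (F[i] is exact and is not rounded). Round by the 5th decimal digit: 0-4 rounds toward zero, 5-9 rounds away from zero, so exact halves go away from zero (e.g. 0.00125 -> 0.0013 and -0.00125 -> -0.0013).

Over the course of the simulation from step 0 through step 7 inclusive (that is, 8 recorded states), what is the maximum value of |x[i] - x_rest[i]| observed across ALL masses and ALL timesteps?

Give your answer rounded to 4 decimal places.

Answer: 1.2500

Derivation:
Step 0: x=[4.0000 7.0000 10.0000 13.0000] v=[2.0000 0.0000 0.0000 0.0000]
Step 1: x=[4.2500 7.0000 10.0000 13.0000] v=[1.0000 0.0000 0.0000 0.0000]
Step 2: x=[4.1250 7.0625 10.0000 13.0000] v=[-0.5000 0.2500 0.0000 0.0000]
Step 3: x=[3.7031 7.1250 10.0156 13.0000] v=[-1.6875 0.2500 0.0625 0.0000]
Step 4: x=[3.2109 7.0547 10.0547 13.0039] v=[-1.9687 -0.2813 0.1563 0.0156]
Step 5: x=[2.8770 6.7734 10.0811 13.0205] v=[-1.3358 -1.1251 0.1055 0.0664]
Step 6: x=[2.7979 6.3450 10.0154 13.0523] v=[-0.3164 -1.7138 -0.2628 0.1270]
Step 7: x=[2.9061 5.9474 9.7913 13.0748] v=[0.4328 -1.5905 -0.8963 0.0901]
Max displacement = 1.2500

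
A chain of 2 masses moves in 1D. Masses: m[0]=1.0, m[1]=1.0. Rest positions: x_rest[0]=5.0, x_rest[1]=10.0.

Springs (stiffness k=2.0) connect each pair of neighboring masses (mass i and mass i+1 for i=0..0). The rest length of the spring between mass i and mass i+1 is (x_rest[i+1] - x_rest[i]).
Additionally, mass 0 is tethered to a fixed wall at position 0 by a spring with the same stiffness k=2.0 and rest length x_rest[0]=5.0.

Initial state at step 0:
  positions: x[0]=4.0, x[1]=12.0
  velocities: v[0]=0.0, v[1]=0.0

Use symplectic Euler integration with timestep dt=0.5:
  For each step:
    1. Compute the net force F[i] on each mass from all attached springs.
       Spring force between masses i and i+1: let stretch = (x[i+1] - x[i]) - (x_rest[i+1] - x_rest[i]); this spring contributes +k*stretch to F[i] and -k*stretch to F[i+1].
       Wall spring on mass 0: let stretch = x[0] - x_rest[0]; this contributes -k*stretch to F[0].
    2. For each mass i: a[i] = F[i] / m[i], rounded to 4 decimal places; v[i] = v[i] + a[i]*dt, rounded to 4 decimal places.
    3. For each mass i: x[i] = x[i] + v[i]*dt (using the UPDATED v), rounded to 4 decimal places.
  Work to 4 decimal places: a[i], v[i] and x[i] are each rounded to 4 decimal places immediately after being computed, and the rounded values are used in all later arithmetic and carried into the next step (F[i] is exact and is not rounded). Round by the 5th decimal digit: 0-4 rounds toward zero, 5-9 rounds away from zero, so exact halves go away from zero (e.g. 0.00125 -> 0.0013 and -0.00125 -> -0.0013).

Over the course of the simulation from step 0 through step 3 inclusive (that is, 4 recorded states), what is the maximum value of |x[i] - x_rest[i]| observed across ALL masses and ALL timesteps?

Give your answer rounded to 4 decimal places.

Step 0: x=[4.0000 12.0000] v=[0.0000 0.0000]
Step 1: x=[6.0000 10.5000] v=[4.0000 -3.0000]
Step 2: x=[7.2500 9.2500] v=[2.5000 -2.5000]
Step 3: x=[5.8750 9.5000] v=[-2.7500 0.5000]
Max displacement = 2.2500

Answer: 2.2500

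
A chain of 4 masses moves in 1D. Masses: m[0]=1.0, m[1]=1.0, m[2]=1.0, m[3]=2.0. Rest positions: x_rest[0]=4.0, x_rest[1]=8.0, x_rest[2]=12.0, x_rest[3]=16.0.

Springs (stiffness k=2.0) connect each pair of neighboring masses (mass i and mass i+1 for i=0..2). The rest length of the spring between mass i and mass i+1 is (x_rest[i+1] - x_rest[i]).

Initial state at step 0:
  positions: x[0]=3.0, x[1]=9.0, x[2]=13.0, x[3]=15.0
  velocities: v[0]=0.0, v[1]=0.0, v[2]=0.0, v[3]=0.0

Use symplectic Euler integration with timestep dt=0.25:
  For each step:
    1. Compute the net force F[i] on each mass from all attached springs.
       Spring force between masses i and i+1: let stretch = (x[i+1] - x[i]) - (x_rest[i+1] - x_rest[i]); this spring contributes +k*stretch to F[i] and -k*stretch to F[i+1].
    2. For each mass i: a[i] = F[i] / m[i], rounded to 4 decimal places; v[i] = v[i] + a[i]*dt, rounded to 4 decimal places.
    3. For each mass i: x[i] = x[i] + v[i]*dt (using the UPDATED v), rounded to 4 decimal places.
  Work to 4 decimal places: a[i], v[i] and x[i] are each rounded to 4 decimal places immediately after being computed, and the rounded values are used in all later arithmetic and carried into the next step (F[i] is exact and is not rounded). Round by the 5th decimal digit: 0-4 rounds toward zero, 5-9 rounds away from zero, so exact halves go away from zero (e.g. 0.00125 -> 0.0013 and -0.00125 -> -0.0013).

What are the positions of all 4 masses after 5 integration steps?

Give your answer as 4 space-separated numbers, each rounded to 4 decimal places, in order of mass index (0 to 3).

Answer: 4.9638 6.9928 10.7004 16.1716

Derivation:
Step 0: x=[3.0000 9.0000 13.0000 15.0000] v=[0.0000 0.0000 0.0000 0.0000]
Step 1: x=[3.2500 8.7500 12.7500 15.1250] v=[1.0000 -1.0000 -1.0000 0.5000]
Step 2: x=[3.6875 8.3125 12.2969 15.3516] v=[1.7500 -1.7500 -1.8125 0.9063]
Step 3: x=[4.2031 7.7949 11.7276 15.6373] v=[2.0625 -2.0703 -2.2774 1.1426]
Step 4: x=[4.6677 7.3199 11.1554 15.9286] v=[1.8584 -1.8999 -2.2889 1.1652]
Step 5: x=[4.9638 6.9928 10.7004 16.1716] v=[1.1845 -1.3083 -1.8201 0.9719]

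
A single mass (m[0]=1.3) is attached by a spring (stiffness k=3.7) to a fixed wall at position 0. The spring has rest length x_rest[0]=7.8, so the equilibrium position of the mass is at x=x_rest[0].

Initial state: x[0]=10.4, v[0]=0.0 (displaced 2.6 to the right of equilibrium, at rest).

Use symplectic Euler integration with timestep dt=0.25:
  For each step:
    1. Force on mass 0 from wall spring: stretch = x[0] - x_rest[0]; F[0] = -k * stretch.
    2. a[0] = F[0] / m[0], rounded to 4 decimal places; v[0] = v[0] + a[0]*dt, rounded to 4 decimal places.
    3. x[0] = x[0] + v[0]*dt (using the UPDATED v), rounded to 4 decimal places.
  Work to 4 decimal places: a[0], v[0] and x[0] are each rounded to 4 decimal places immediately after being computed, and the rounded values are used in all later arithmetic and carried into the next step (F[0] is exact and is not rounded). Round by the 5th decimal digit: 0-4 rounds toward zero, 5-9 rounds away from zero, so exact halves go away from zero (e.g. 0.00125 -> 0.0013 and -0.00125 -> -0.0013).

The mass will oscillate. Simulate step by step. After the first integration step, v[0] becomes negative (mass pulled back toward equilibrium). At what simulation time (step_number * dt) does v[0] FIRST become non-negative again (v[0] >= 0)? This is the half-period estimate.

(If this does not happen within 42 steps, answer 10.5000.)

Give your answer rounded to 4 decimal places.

Step 0: x=[10.4000] v=[0.0000]
Step 1: x=[9.9375] v=[-1.8500]
Step 2: x=[9.0948] v=[-3.3709]
Step 3: x=[8.0218] v=[-4.2922]
Step 4: x=[6.9093] v=[-4.4500]
Step 5: x=[5.9553] v=[-3.8162]
Step 6: x=[5.3294] v=[-2.5036]
Step 7: x=[5.1430] v=[-0.7457]
Step 8: x=[5.4292] v=[1.1449]
First v>=0 after going negative at step 8, time=2.0000

Answer: 2.0000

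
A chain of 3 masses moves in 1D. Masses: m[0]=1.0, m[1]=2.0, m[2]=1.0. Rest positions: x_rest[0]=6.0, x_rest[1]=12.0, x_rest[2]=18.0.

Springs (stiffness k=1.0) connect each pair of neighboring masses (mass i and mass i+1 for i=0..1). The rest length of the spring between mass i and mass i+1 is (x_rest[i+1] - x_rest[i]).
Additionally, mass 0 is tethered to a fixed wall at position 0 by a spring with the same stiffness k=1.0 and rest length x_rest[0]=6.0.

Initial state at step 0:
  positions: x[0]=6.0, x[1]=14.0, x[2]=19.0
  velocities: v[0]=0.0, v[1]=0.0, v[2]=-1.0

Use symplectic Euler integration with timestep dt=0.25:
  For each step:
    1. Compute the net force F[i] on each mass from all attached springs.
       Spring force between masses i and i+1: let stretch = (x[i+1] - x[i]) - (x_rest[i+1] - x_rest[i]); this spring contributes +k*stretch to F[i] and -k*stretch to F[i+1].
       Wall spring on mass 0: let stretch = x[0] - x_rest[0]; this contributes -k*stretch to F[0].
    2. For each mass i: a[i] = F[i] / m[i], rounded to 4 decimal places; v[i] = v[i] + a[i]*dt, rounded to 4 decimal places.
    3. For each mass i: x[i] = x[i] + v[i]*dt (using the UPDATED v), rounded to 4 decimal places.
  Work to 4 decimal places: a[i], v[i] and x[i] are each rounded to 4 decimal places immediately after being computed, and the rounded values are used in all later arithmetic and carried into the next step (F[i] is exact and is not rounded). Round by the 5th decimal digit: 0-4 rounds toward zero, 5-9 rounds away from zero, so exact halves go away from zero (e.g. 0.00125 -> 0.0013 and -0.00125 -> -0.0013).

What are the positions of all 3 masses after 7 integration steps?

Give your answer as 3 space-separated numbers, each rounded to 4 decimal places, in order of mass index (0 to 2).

Step 0: x=[6.0000 14.0000 19.0000] v=[0.0000 0.0000 -1.0000]
Step 1: x=[6.1250 13.9063 18.8125] v=[0.5000 -0.3750 -0.7500]
Step 2: x=[6.3535 13.7227 18.6934] v=[0.9141 -0.7344 -0.4766]
Step 3: x=[6.6455 13.4642 18.6386] v=[1.1680 -1.0342 -0.2193]
Step 4: x=[6.9483 13.1543 18.6354] v=[1.2113 -1.2398 -0.0129]
Step 5: x=[7.2047 12.8217 18.6646] v=[1.0257 -1.3304 0.1168]
Step 6: x=[7.3619 12.4962 18.7036] v=[0.6288 -1.3022 0.1561]
Step 7: x=[7.3799 12.2042 18.7297] v=[0.0719 -1.1681 0.1043]

Answer: 7.3799 12.2042 18.7297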